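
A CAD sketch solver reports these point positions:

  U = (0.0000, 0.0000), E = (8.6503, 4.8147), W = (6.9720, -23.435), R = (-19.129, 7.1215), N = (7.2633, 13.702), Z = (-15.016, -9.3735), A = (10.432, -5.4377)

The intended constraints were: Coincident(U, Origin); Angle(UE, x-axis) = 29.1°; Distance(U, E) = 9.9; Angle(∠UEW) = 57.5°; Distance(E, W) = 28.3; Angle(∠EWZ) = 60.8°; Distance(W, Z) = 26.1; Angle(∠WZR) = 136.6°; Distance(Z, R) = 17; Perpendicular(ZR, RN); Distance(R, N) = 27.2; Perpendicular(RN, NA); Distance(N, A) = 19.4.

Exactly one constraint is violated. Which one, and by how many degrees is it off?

Perpendicular(RN, NA) — off by 4.60°.

U = (0.00, 0.00) ✓; UE at 29.10° ✓; |UE| = 9.900 ✓; ∠UEW = 57.50° ✓; |EW| = 28.30 ✓; ∠EWZ = 60.80° ✓; |WZ| = 26.10 ✓; ∠WZR = 136.6° ✓; |ZR| = 17.00 ✓; ∠(ZR, RN) = 90.00° ✓; |RN| = 27.20 ✓; ∠(RN, NA) = 94.60° ✗; |NA| = 19.40 ✓.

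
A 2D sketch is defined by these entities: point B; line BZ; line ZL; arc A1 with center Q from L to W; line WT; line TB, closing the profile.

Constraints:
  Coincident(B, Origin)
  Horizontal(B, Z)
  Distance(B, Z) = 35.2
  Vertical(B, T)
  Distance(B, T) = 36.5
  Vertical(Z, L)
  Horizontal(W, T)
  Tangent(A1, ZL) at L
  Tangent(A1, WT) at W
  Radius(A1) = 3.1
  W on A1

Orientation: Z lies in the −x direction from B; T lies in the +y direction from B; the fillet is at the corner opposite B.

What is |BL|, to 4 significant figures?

48.52

The virtual corner opposite B is at (-35.20, 36.50). Since A1 is tangent to ZL there, QL ⟂ ZL and since A1 is tangent to WT there, QW ⟂ WT, with radius 3.1, so the center Q sits 3.1 in from both sides at Q = (-32.10, 33.40). That places the tangent points at L = (-35.20, 33.40) on ZL and W = (-32.10, 36.50) on WT. Then |BL| = |L − B| = 48.52.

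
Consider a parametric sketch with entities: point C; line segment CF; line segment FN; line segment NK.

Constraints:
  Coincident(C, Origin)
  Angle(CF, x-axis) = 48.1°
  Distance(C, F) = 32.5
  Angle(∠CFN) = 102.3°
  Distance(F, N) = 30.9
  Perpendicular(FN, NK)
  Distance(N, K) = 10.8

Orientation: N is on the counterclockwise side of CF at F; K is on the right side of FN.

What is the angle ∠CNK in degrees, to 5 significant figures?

130.01°

∠CFN = 102.3°, so FN runs at 48.1° + (180° − 102.3°) = 125.80° from the x-axis; with |FN| = 30.9, N = F + 30.9·(cos 125.80°, sin 125.80°) = (3.6294, 49.252). FN ⟂ NK; with |NK| = 10.8 on the right of FN, K = N + 10.8·(0.81106, 0.58496) = (12.389, 55.570). Then cos ∠CNK = NC·NK / (|NC||NK|), giving 130.01°.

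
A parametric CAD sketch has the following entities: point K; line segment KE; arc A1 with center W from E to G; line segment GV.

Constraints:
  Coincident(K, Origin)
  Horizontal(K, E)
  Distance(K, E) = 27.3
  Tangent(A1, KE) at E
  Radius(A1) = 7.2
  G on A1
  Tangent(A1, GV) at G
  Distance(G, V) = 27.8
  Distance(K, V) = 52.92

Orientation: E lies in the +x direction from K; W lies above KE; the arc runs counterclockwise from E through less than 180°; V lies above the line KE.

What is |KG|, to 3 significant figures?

34.5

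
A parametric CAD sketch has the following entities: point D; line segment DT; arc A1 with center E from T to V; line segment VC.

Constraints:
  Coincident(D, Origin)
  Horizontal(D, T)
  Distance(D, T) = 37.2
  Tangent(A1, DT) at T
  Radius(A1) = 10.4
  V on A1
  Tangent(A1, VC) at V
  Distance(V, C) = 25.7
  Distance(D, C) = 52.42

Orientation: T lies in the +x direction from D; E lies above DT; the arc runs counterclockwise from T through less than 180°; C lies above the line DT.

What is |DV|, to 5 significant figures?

48.928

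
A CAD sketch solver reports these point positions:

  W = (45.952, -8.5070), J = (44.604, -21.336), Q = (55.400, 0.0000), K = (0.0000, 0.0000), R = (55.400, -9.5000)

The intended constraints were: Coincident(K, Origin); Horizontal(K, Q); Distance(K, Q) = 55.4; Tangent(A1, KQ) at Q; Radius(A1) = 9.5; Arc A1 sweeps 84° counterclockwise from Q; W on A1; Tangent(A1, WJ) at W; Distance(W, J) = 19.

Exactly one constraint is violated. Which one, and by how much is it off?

Distance(W, J) = 19 — off by 6.10.

K = (0.00, 0.00) ✓; K.y = 0.00, Q.y = 0.00 ✓; |KQ| = 55.40 ✓; ∠(RQ, QK) = 90.00° ✓; |RQ| = 9.500 ✓; bearing(R→W) − bearing(R→Q) = 84.00° ✓; |RW| = 9.500 ✓; ∠(RW, WJ) = 90.00° ✓; |WJ| = 12.90 ✗.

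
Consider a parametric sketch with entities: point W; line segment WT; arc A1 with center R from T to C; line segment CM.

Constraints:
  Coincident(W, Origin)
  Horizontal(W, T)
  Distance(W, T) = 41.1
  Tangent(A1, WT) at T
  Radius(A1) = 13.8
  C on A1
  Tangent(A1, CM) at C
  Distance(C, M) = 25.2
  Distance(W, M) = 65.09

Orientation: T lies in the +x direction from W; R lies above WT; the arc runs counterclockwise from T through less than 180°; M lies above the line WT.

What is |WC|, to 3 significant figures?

57.0

W is at the origin; WT is horizontal with |WT| = 41.1 and T on the +x side, so T = (41.1, 0.00). Tangency of A1 to WT means the radius RT is perpendicular to WT, so R = T + (0, 13.8) = (41.1, 13.8). Since RC ⟂ CM (tangency), |RM| = √(13.8² + 25.2²) = 28.7 regardless of where C sits on A1. So M lies on both circle(W, 65.09) and circle(R, 28.7); the above-WT intersection is M = (50.6, 40.9). C is the foot of the tangent from M: C = (54.7, 16.0).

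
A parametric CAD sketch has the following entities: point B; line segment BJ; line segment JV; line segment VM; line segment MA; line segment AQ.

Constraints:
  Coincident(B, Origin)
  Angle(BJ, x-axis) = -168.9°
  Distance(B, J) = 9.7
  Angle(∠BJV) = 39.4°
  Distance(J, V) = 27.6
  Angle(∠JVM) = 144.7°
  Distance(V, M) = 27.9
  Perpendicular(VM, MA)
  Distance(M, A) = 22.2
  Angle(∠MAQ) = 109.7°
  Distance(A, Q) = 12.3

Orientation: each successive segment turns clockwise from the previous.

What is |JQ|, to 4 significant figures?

40.21

VM ⟂ MA, so MA runs at -74.80°; with |MA| = 22.2, A = (40.78, 5.321). ∠MAQ = 109.7° gives AQ at -145.1° from the x-axis; with |AQ| = 12.3, Q = (30.69, -1.716). Then |JQ| = |Q − J| = 40.21.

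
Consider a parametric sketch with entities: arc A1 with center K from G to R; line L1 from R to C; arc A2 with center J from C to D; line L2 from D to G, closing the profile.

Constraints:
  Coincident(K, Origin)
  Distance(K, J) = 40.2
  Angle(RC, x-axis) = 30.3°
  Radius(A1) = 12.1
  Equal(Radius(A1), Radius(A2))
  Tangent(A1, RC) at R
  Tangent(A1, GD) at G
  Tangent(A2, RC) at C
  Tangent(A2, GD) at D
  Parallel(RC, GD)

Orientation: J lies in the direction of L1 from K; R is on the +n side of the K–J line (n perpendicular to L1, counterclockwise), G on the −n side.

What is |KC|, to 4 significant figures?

41.98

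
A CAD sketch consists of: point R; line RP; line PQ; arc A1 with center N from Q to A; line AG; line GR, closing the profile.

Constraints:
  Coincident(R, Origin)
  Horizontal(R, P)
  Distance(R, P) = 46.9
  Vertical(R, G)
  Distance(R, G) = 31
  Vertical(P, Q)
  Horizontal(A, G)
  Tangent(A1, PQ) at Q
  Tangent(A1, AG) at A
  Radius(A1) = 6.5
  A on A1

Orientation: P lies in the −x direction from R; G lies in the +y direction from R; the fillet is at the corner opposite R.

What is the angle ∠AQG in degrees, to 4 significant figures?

37.11°

The virtual corner opposite R is at (-46.90, 31.00). Since A1 is tangent to PQ there, NQ ⟂ PQ and the tangent condition forces NA to be normal to AG, with radius 6.5, so the center N sits 6.5 in from both sides at N = (-40.40, 24.50). That places the tangent points at Q = (-46.90, 24.50) on PQ and A = (-40.40, 31.00) on AG. Then cos ∠AQG = QA·QG / (|QA||QG|), giving 37.11°.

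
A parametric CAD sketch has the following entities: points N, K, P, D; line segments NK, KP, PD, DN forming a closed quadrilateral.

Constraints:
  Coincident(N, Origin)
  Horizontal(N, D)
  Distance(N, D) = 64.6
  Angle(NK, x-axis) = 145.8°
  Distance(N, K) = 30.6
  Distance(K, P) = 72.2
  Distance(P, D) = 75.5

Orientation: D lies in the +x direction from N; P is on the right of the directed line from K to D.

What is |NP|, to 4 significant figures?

48.18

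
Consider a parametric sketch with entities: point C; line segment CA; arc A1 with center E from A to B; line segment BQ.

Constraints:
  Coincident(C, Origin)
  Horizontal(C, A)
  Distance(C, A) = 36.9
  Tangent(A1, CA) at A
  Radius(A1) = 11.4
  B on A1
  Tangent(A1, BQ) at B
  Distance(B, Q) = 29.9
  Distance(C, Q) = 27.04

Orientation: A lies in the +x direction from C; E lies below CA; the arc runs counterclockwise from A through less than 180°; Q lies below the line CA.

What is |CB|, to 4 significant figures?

28.74

C is at the origin; CA is horizontal with |CA| = 36.9 and A on the +x side, so A = (36.90, 0.000). A1 meets CA tangentially, so EA is at right angles to CA, so E = A + (0, -11.4) = (36.90, -11.40). Since EB ⟂ BQ (tangency), |EQ| = √(11.4² + 29.9²) = 32.00 regardless of where B sits on A1. So Q lies on both circle(C, 27.04) and circle(E, 32.00); the below-CA intersection is Q = (8.292, -25.74). B is the foot of the tangent from Q: B = (28.50, -3.697).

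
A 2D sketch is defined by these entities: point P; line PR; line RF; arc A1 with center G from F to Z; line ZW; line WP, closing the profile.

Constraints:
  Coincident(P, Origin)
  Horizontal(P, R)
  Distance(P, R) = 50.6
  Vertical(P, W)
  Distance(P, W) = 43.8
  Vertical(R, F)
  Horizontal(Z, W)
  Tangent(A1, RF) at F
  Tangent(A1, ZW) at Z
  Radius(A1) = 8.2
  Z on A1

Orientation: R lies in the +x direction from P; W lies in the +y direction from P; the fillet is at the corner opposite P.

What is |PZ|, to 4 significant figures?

60.96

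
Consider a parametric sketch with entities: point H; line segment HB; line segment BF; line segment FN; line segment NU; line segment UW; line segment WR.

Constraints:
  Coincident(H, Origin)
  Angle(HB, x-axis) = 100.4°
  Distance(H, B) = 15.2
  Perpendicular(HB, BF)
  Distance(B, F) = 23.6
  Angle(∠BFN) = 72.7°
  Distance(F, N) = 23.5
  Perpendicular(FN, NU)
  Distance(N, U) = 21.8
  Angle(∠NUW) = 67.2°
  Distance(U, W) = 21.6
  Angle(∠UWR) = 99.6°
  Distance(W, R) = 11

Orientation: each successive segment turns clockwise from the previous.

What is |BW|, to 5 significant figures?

9.7276

H is at the origin; HB runs at 100.4° with length 15.2, so B = (-2.7439, 14.950). The perpendicularity gives BF at right angles to HB, so BF runs at 10.400°; with |BF| = 23.6, F = (20.468, 19.211). ∠BFN = 72.7° gives FN at -96.900° from the x-axis; with |FN| = 23.5, N = (17.645, -4.1193). The perpendicularity gives NU at right angles to FN, so NU runs at 173.10°; with |NU| = 21.8, U = (-3.9969, -1.5003). ∠NUW = 67.2° gives UW at 60.300° from the x-axis; with |UW| = 21.6, W = (6.7050, 17.262). Then |BW| = |W − B| = 9.7276.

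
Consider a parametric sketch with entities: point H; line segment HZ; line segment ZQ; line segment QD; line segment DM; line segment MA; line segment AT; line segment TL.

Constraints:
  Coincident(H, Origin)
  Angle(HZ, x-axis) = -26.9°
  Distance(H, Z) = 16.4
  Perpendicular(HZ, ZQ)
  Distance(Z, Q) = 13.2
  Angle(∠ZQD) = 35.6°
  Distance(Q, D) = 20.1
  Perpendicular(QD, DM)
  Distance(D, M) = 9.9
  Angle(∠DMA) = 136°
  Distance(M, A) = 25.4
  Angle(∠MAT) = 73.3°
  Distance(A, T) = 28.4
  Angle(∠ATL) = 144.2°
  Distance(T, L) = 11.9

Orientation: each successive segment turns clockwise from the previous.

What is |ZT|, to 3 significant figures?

22.6

H is at the origin; HZ runs at -26.9° with length 16.4, so Z = (14.6, -7.42). HZ ⟂ ZQ, so ZQ runs at -117°; with |ZQ| = 13.2, Q = (8.65, -19.2). ∠ZQD = 35.6° gives QD at 98.7° from the x-axis; with |QD| = 20.1, D = (5.61, 0.677). The perpendicularity gives DM at right angles to QD, so DM runs at 8.70°; with |DM| = 9.9, M = (15.4, 2.17). ∠DMA = 136.0° gives MA at -35.3° from the x-axis; with |MA| = 25.4, A = (36.1, -12.5). ∠MAT = 73.3° gives AT at -142° from the x-axis; with |AT| = 28.4, T = (13.7, -30.0). Then |ZT| = |T − Z| = 22.6.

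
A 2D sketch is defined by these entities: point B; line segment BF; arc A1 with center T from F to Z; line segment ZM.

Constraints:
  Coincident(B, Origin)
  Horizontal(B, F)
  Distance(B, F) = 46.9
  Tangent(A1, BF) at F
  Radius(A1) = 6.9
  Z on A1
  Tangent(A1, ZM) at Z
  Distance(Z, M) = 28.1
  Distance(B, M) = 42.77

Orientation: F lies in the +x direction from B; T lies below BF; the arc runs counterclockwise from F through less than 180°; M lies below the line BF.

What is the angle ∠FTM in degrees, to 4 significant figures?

144.4°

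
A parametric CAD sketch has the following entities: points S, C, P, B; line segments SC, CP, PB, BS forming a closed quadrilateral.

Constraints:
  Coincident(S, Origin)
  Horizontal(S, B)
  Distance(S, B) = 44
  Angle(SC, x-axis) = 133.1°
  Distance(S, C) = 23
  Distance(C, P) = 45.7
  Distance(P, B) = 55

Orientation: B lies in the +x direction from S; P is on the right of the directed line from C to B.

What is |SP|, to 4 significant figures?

27.56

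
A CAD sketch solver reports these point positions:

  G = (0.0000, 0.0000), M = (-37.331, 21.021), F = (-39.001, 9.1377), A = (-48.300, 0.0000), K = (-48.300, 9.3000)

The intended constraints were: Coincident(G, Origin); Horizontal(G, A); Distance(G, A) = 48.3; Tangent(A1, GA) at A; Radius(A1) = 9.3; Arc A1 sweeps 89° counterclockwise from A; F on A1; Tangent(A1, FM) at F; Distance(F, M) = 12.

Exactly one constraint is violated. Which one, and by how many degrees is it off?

Tangent(A1, FM) at F — off by 7.00°.

G = (0.00, 0.00) ✓; G.y = 0.00, A.y = 0.00 ✓; |GA| = 48.30 ✓; ∠(KA, AG) = 90.00° ✓; |KA| = 9.300 ✓; bearing(K→F) − bearing(K→A) = 89.00° ✓; |KF| = 9.300 ✓; ∠(KF, FM) = 97.00° ✗; |FM| = 12.00 ✓.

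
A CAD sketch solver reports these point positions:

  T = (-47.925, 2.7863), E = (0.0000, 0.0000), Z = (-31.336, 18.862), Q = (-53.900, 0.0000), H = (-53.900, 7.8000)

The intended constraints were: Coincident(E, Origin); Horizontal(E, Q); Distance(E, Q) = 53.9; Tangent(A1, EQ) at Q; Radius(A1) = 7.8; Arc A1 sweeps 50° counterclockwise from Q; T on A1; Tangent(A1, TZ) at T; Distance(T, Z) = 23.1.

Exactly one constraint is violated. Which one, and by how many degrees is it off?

Tangent(A1, TZ) at T — off by 5.90°.

E = (0.00, 0.00) ✓; E.y = 0.00, Q.y = 0.00 ✓; |EQ| = 53.90 ✓; ∠(HQ, QE) = 90.00° ✓; |HQ| = 7.800 ✓; bearing(H→T) − bearing(H→Q) = 50.00° ✓; |HT| = 7.800 ✓; ∠(HT, TZ) = 95.90° ✗; |TZ| = 23.10 ✓.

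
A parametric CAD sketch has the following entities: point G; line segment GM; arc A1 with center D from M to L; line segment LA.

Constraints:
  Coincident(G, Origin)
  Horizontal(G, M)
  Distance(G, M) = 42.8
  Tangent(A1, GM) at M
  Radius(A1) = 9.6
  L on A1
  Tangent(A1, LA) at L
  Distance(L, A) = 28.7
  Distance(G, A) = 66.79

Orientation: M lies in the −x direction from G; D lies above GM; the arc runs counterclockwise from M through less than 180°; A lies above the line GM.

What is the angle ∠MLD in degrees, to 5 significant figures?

23.257°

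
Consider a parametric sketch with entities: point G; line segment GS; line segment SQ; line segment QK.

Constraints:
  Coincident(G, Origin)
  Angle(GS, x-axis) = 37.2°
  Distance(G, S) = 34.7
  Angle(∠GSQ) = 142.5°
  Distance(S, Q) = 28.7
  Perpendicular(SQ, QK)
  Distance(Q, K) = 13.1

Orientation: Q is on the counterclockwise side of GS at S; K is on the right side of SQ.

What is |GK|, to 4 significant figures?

65.83

∠GSQ = 142.5°, so SQ runs at 37.2° + (180° − 142.5°) = 74.70° from the x-axis; with |SQ| = 28.7, Q = S + 28.7·(cos 74.70°, sin 74.70°) = (35.21, 48.66). SQ is perpendicular to QK; with |QK| = 13.1 on the right of SQ, K = Q + 13.1·(0.9646, -0.2639) = (47.85, 45.21). Then |GK| = |K − G| = 65.83.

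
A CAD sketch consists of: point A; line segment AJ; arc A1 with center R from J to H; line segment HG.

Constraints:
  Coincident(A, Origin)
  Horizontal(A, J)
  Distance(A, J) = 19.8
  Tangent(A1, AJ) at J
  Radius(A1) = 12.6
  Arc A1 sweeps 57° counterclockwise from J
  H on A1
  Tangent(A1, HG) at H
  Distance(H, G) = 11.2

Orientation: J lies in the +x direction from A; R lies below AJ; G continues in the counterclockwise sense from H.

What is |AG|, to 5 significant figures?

15.452

A is at the origin; AJ is horizontal with |AJ| = 19.8 and J on the +x side, so J = (19.800, 0.0000). The tangent condition forces RJ to be normal to AJ, so R = J + (0, -12.6) = (19.800, -12.600). On A1, J sits at bearing 90° from R; a 57° counterclockwise sweep puts H at bearing 147°, so H = R + 12.6·(cos 147°, sin 147°) = (9.2328, -5.7375). A1 meets HG tangentially, so RH is at right angles to HG, so HG runs along (−sin 147°, cos 147°); with |HG| = 11.2, G = (3.1328, -15.131). Then |AG| = |G − A| = 15.452.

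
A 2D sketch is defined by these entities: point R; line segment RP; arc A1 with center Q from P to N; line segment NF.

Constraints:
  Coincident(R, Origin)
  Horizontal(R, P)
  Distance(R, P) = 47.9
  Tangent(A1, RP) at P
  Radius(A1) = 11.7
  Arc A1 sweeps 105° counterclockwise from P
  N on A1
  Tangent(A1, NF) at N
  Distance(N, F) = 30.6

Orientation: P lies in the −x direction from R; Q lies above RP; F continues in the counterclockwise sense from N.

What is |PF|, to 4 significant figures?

44.41

On A1, P sits at bearing -90° from Q; a 105° counterclockwise sweep puts N at bearing 15°, so N = Q + 11.7·(cos 15°, sin 15°) = (-36.60, 14.73). Tangency of A1 to NF means the radius QN is perpendicular to NF, so NF runs along (−sin 15°, cos 15°); with |NF| = 30.6, F = (-44.52, 44.29). Then |PF| = |F − P| = 44.41.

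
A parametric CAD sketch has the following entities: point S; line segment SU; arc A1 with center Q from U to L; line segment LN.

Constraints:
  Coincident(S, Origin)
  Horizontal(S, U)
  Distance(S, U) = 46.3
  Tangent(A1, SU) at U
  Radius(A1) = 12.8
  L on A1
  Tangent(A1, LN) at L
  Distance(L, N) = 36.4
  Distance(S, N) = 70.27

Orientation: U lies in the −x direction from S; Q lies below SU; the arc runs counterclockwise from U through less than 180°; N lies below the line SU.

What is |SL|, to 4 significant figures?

60.83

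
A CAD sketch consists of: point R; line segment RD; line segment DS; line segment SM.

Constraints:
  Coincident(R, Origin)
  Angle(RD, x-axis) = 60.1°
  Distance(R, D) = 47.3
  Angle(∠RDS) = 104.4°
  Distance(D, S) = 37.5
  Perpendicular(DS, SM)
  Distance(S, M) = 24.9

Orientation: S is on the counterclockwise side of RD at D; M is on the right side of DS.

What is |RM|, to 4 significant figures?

86.18

R is at the origin; RD runs at 60.1° with length 47.3, so D = 47.3·(cos 60.1°, sin 60.1°) = (23.58, 41.00). ∠RDS = 104.4°, so DS runs at 60.1° + (180° − 104.4°) = 135.7° from the x-axis; with |DS| = 37.5, S = D + 37.5·(cos 135.7°, sin 135.7°) = (-3.260, 67.19). DS is perpendicular to SM; with |SM| = 24.9 on the right of DS, M = S + 24.9·(0.6984, 0.7157) = (14.13, 85.02). Then |RM| = |M − R| = 86.18.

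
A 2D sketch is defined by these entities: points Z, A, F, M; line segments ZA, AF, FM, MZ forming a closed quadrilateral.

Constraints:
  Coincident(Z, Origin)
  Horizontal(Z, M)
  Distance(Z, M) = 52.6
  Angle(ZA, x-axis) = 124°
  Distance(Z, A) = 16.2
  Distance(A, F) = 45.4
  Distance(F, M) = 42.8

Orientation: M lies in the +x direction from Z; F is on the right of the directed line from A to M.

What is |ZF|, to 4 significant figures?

29.20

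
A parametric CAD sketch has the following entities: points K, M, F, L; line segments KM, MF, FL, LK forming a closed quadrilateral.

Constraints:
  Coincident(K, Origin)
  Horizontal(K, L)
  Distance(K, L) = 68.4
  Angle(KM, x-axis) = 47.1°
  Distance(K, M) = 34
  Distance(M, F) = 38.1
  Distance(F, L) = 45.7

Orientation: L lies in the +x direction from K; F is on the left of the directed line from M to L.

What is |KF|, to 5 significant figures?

71.311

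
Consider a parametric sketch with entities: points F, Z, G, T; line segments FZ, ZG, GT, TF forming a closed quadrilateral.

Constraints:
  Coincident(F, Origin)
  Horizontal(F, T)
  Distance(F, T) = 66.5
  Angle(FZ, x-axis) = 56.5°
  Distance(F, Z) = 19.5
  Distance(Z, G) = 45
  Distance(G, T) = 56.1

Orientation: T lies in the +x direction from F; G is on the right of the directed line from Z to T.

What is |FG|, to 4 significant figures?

33.41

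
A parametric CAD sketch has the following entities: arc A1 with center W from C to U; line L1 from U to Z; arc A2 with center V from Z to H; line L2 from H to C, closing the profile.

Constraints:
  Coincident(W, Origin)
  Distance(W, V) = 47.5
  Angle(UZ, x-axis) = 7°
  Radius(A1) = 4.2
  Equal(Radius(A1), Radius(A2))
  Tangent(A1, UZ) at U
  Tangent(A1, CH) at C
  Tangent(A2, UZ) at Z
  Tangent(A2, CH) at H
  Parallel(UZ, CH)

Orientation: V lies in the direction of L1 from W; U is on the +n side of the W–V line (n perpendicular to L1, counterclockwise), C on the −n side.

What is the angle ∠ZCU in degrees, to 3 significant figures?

80.0°

The slot axis is L1's direction at 7.0°, so u = (cos 7.0°, sin 7.0°) = (0.993, 0.122) and n = (−sin 7.0°, cos 7.0°) = (-0.122, 0.993). W is at the origin and V lies 47.5 along u from W, so V = 47.5·u = (47.1, 5.79). Tangency of A1 to both parallel lines with radius 4.2 puts U and C at W ± 4.2·n: U = (-0.512, 4.17), C = (0.512, -4.17). Equal radii place Z and H the same way about V: Z = V + 4.2·n = (46.6, 9.96), H = V − 4.2·n = (47.7, 1.62). Then cos ∠ZCU = CZ·CU / (|CZ||CU|), giving 80.0°.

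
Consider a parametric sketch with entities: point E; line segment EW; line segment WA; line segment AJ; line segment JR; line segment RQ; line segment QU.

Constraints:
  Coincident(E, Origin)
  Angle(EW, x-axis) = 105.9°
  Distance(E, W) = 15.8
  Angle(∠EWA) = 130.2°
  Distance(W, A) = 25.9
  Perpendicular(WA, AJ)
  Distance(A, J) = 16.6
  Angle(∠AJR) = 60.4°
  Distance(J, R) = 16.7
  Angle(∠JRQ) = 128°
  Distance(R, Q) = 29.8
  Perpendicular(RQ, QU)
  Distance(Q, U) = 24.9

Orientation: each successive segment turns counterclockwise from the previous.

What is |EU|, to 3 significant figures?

55.8

E is at the origin; EW runs at 105.9° with length 15.8, so W = (-4.33, 15.2). ∠EWA = 130.2° gives WA at 156° from the x-axis; with |WA| = 25.9, A = (-27.9, 25.9). WA ⟂ AJ, so AJ runs at -114°; with |AJ| = 16.6, J = (-34.8, 10.7). ∠AJR = 60.4° gives JR at 5.30° from the x-axis; with |JR| = 16.7, R = (-18.1, 12.3). ∠JRQ = 128.0° gives RQ at 57.3° from the x-axis; with |RQ| = 29.8, Q = (-2.04, 37.3). The perpendicularity gives QU at right angles to RQ, so QU runs at 147°; with |QU| = 24.9, U = (-23.0, 50.8). Then |EU| = |U − E| = 55.8.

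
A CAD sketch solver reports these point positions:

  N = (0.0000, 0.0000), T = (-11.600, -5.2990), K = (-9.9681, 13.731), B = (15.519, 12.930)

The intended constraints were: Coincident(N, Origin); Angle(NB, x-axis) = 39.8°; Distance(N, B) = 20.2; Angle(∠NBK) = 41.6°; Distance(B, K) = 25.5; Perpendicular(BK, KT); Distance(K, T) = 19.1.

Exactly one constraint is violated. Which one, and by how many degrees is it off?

Perpendicular(BK, KT) — off by 3.10°.

N = (0.00, 0.00) ✓; NB at 39.80° ✓; |NB| = 20.20 ✓; ∠NBK = 41.60° ✓; |BK| = 25.50 ✓; ∠(BK, KT) = 86.90° ✗; |KT| = 19.10 ✓.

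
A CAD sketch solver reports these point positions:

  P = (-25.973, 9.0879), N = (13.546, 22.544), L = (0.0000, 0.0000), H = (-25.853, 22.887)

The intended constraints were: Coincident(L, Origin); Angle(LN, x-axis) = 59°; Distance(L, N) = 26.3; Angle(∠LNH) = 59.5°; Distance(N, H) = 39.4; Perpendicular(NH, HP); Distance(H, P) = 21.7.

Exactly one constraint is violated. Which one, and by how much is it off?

Distance(H, P) = 21.7 — off by 7.90.

L = (0.00, 0.00) ✓; LN at 59.00° ✓; |LN| = 26.30 ✓; ∠LNH = 59.50° ✓; |NH| = 39.40 ✓; ∠(NH, HP) = 90.00° ✓; |HP| = 13.80 ✗.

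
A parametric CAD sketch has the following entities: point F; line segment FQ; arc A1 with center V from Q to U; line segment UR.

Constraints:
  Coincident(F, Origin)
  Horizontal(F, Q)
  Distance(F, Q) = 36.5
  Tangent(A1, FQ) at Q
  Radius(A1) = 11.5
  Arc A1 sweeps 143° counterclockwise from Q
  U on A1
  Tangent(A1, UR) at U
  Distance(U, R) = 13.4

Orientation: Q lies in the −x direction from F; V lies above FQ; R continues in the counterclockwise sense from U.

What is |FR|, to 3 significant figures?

49.5

On A1, Q sits at bearing -90° from V; a 143° counterclockwise sweep puts U at bearing 53°, so U = V + 11.5·(cos 53°, sin 53°) = (-29.6, 20.7). Since A1 is tangent to UR there, VU ⟂ UR, so UR runs along (−sin 53°, cos 53°); with |UR| = 13.4, R = (-40.3, 28.7). Then |FR| = |R − F| = 49.5.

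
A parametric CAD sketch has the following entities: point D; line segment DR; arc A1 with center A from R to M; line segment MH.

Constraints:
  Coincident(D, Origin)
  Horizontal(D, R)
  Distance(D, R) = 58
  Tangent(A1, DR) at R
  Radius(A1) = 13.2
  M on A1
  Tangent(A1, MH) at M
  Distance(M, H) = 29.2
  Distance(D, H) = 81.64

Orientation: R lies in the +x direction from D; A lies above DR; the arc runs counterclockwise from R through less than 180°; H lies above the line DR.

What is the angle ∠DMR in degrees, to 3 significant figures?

35.7°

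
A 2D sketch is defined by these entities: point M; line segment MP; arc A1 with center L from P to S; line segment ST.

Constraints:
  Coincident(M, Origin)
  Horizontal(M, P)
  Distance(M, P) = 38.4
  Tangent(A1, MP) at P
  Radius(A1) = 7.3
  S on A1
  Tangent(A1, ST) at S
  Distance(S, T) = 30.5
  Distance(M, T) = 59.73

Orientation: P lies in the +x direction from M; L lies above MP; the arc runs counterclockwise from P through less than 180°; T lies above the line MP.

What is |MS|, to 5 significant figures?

46.252

Checks: ∠(LP, PM) = 90.00° ✓; |LS| = 7.300 ✓; ∠(LS, ST) = 90.00° ✓; |ST| = 30.50 ✓; |MT| = 59.73 ✓.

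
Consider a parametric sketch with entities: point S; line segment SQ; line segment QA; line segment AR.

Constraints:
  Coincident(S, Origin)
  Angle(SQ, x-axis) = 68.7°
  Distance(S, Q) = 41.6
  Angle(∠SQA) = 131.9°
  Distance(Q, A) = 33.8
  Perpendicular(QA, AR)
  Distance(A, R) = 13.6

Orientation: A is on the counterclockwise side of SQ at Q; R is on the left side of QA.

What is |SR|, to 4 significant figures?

63.98

S is at the origin; SQ runs at 68.7° with length 41.6, so Q = 41.6·(cos 68.7°, sin 68.7°) = (15.11, 38.76). ∠SQA = 131.9°, so QA runs at 68.7° + (180° − 131.9°) = 116.8° from the x-axis; with |QA| = 33.8, A = Q + 33.8·(cos 116.8°, sin 116.8°) = (-0.1284, 68.93). QA is perpendicular to AR; with |AR| = 13.6 on the left of QA, R = A + 13.6·(-0.8926, -0.4509) = (-12.27, 62.80). Then |SR| = |R − S| = 63.98.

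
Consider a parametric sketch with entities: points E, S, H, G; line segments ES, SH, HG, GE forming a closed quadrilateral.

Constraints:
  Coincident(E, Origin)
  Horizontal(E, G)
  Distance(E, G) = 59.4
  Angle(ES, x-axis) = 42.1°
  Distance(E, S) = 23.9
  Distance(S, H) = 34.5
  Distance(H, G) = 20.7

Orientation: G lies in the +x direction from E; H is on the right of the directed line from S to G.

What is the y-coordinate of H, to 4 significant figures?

-9.461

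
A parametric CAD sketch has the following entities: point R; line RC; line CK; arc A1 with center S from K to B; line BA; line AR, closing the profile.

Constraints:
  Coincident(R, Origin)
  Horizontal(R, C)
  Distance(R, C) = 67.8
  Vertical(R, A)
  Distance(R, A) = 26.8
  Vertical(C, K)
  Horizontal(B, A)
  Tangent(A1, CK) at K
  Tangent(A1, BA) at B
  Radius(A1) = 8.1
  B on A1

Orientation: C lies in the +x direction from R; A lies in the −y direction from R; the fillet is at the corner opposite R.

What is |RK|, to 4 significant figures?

70.33

The virtual corner opposite R is at (67.80, -26.80). The tangent condition forces SK to be normal to CK and since A1 is tangent to BA there, SB ⟂ BA, with radius 8.1, so the center S sits 8.1 in from both sides at S = (59.70, -18.70). That places the tangent points at K = (67.80, -18.70) on CK and B = (59.70, -26.80) on BA. Then |RK| = |K − R| = 70.33.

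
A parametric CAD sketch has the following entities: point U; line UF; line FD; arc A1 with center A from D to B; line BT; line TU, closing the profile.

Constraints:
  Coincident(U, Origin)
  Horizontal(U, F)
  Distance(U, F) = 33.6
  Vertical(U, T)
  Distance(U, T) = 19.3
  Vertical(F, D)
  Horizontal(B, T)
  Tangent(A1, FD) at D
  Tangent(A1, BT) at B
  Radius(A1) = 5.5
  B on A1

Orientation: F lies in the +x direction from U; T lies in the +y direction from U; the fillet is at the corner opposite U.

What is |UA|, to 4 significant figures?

31.31

U is at the origin; U and F share the same y with |UF| = 33.6 and F on the +x side, so F = (33.60, 0.000). UT is vertical with |UT| = 19.3 and T on the +y side, so T = (0.000, 19.30). The virtual corner opposite U is at (33.60, 19.30). Tangency of A1 to FD means the radius AD is perpendicular to FD and A1 meets BT tangentially, so AB is at right angles to BT, with radius 5.5, so the center A sits 5.5 in from both sides at A = (28.10, 13.80). Then |UA| = |A − U| = 31.31.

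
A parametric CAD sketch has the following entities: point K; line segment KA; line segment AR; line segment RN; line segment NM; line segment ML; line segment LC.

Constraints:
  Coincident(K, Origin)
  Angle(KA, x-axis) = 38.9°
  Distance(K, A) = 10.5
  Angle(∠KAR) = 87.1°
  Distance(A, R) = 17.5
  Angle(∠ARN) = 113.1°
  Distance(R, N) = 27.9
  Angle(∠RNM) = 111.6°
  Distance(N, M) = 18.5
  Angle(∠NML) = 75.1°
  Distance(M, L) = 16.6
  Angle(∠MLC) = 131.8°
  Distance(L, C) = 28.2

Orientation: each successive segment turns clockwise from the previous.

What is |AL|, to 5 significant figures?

25.273

K is at the origin; KA runs at 38.9° with length 10.5, so A = (8.1716, 6.5936). ∠KAR = 87.1° gives AR at -54.000° from the x-axis; with |AR| = 17.5, R = (18.458, -7.5642). ∠ARN = 113.1° gives RN at -120.90° from the x-axis; with |RN| = 27.9, N = (4.1300, -31.504). ∠RNM = 111.6° gives NM at 170.70° from the x-axis; with |NM| = 18.5, M = (-14.127, -28.515). ∠NML = 75.1° gives ML at 65.800° from the x-axis; with |ML| = 16.6, L = (-7.3221, -13.373). Then |AL| = |L − A| = 25.273.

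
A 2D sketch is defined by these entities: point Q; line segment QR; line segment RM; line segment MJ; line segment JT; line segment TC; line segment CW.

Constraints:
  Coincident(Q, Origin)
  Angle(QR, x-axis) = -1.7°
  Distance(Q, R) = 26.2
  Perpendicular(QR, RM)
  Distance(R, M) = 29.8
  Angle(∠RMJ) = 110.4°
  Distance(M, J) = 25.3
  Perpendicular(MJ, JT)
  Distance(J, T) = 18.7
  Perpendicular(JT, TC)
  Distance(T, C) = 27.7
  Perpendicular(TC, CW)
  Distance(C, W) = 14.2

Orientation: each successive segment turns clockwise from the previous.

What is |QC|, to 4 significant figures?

24.73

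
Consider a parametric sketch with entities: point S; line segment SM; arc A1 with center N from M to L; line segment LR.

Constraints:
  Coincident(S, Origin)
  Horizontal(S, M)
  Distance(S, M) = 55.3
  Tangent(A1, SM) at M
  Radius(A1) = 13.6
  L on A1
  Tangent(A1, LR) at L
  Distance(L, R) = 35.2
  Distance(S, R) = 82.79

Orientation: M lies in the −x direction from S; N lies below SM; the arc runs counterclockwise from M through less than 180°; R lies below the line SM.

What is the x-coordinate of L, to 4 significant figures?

-68.86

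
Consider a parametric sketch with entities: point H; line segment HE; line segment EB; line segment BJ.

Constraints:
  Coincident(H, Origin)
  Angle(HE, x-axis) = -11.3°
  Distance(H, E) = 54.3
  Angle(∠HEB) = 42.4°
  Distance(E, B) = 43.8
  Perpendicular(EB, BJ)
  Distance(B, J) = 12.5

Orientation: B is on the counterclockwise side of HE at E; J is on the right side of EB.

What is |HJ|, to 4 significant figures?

49.25

H is at the origin; HE runs at -11.3° with length 54.3, so E = 54.3·(cos -11.3°, sin -11.3°) = (53.25, -10.64). ∠HEB = 42.4°, so EB runs at -11.3° + (180° − 42.4°) = 126.3° from the x-axis; with |EB| = 43.8, B = E + 43.8·(cos 126.3°, sin 126.3°) = (27.32, 24.66). EB ⟂ BJ; with |BJ| = 12.5 on the right of EB, J = B + 12.5·(0.8059, 0.5920) = (37.39, 32.06). Then |HJ| = |J − H| = 49.25.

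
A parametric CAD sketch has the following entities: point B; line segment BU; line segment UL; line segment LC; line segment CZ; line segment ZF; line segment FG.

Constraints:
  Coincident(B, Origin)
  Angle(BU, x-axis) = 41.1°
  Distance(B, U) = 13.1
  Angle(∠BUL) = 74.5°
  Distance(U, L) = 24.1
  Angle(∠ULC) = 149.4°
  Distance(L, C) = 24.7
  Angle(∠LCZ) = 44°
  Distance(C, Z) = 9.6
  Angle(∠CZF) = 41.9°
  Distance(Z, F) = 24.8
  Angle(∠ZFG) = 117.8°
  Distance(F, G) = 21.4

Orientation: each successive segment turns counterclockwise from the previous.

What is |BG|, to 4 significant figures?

69.66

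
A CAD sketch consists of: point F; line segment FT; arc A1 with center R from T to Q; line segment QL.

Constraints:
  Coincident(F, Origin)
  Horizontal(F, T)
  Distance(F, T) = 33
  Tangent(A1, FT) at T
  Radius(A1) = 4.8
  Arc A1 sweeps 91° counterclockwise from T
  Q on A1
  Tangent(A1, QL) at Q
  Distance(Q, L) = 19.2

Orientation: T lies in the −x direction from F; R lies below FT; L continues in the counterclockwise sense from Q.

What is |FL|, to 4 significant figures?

44.54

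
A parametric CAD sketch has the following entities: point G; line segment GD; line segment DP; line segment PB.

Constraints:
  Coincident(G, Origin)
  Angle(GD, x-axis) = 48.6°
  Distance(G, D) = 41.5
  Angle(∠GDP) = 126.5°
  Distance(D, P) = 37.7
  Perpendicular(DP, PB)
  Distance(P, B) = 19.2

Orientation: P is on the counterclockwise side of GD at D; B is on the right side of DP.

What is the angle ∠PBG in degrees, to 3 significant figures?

49.9°

G is at the origin; GD runs at 48.6° with length 41.5, so D = 41.5·(cos 48.6°, sin 48.6°) = (27.4, 31.1). ∠GDP = 126.5°, so DP runs at 48.6° + (180° − 126.5°) = 102° from the x-axis; with |DP| = 37.7, P = D + 37.7·(cos 102°, sin 102°) = (19.5, 68.0). The perpendicularity gives PB at right angles to DP; with |PB| = 19.2 on the right of DP, B = P + 19.2·(0.978, 0.210) = (38.3, 72.0). Then cos ∠PBG = BP·BG / (|BP||BG|), giving 49.9°.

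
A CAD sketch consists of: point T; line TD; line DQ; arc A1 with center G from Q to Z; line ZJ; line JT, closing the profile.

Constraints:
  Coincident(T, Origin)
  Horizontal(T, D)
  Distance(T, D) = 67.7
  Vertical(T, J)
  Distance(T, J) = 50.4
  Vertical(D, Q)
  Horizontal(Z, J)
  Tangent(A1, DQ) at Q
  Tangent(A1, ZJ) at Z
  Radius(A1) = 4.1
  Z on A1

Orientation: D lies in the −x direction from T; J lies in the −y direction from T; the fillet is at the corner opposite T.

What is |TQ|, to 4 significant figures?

82.02

T is at the origin; T and D share the same y with |TD| = 67.7 and D on the −x side, so D = (-67.70, 0.000). T and J share the same x with |TJ| = 50.4 and J on the −y side, so J = (0.000, -50.40). The virtual corner opposite T is at (-67.70, -50.40). Since A1 is tangent to DQ there, GQ ⟂ DQ and tangency of A1 to ZJ means the radius GZ is perpendicular to ZJ, with radius 4.1, so the center G sits 4.1 in from both sides at G = (-63.60, -46.30). That places the tangent points at Q = (-67.70, -46.30) on DQ and Z = (-63.60, -50.40) on ZJ. Then |TQ| = |Q − T| = 82.02.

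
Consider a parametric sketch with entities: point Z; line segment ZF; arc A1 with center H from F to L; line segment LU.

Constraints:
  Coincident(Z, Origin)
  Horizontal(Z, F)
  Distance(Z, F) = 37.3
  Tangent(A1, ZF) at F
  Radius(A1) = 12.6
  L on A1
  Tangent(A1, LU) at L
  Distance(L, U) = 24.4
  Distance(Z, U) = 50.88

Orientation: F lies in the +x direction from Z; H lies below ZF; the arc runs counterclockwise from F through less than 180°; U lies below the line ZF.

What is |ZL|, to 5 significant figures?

29.914

Z is at the origin; Z and F share the same y with |ZF| = 37.3 and F on the +x side, so F = (37.300, 0.0000). Tangency of A1 to ZF means the radius HF is perpendicular to ZF, so H = F + (0, -12.6) = (37.300, -12.600). Since HL ⟂ LU (tangency), |HU| = √(12.6² + 24.4²) = 27.461 regardless of where L sits on A1. So U lies on both circle(Z, 50.88) and circle(H, 27.461); the below-ZF intersection is U = (32.012, -39.547). L is the foot of the tangent from U: L = (25.201, -16.117).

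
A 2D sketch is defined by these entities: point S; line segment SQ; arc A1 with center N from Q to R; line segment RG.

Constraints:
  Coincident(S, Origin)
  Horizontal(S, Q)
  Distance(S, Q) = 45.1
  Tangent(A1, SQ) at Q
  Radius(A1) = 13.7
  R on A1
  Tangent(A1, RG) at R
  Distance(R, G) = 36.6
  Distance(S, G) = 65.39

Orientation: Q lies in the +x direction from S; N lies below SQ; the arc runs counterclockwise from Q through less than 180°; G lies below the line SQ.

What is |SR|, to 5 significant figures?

35.736

Checks: |NQ| = 13.70 ✓; |NR| = 13.70 ✓; ∠(NR, RG) = 90.00° ✓; |RG| = 36.60 ✓; |SG| = 65.39 ✓.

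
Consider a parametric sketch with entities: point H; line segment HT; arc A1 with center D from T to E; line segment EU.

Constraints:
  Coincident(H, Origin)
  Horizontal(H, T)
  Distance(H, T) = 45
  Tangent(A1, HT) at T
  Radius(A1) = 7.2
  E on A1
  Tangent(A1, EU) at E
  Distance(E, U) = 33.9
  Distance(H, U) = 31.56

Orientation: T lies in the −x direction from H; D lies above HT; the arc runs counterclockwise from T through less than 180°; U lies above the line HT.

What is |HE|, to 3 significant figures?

39.8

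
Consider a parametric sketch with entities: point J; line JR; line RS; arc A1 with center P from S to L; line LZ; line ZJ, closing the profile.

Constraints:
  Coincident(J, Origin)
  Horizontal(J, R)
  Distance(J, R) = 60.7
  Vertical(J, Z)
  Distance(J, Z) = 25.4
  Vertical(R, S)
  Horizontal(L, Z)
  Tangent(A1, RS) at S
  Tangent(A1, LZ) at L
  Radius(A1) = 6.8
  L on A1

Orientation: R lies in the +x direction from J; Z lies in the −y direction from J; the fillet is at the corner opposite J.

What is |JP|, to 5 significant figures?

57.019

J is at the origin; J and R share the same y with |JR| = 60.7 and R on the +x side, so R = (60.700, 0.0000). J and Z share the same x with |JZ| = 25.4 and Z on the −y side, so Z = (0.0000, -25.400). The virtual corner opposite J is at (60.700, -25.400). Tangency of A1 to RS means the radius PS is perpendicular to RS and A1 meets LZ tangentially, so PL is at right angles to LZ, with radius 6.8, so the center P sits 6.8 in from both sides at P = (53.900, -18.600). Then |JP| = |P − J| = 57.019.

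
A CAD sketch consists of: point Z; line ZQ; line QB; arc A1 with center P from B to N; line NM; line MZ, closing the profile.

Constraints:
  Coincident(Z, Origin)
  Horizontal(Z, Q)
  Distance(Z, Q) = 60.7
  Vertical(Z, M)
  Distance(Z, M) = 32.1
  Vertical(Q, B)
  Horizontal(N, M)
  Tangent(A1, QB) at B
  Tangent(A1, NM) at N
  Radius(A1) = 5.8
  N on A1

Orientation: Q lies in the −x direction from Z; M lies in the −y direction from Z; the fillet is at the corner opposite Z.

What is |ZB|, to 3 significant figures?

66.2

Z is at the origin; Z and Q share the same y with |ZQ| = 60.7 and Q on the −x side, so Q = (-60.7, 0.00). ZM is vertical with |ZM| = 32.1 and M on the −y side, so M = (0.00, -32.1). The virtual corner opposite Z is at (-60.7, -32.1). A1 meets QB tangentially, so PB is at right angles to QB and tangency of A1 to NM means the radius PN is perpendicular to NM, with radius 5.8, so the center P sits 5.8 in from both sides at P = (-54.9, -26.3). That places the tangent points at B = (-60.7, -26.3) on QB and N = (-54.9, -32.1) on NM. Then |ZB| = |B − Z| = 66.2.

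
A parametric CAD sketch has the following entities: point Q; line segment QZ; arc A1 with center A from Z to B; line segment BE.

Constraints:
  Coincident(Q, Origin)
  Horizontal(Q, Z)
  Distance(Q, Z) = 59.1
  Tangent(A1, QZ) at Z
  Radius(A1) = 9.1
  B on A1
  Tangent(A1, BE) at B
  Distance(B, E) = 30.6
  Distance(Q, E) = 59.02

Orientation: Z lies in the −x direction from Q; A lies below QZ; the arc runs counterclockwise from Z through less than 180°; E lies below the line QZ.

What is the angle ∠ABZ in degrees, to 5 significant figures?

23.880°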